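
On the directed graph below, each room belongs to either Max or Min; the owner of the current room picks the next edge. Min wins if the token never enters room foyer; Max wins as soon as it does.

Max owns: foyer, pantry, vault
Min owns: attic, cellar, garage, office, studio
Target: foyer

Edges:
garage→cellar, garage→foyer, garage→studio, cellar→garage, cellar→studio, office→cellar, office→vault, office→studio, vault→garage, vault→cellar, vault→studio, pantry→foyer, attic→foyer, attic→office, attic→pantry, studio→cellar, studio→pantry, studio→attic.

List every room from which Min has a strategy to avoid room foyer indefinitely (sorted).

attic, cellar, garage, office, studio, vault

A0 = {foyer}
A1: add {pantry} — pantry (Max) has pantry→foyer.
A2 = A1; e.g. garage (Min) can still go to cellar. Fixed point.
Max's attractor = {foyer, pantry}; Min avoids the target exactly from the complement.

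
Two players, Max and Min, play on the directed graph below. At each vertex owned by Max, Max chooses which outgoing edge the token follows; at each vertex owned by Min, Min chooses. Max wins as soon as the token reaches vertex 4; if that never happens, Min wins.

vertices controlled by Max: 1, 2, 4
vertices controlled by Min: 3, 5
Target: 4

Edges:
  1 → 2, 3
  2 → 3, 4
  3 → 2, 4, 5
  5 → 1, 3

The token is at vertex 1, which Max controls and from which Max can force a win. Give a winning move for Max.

2

A0 = {4}
A1: add {2} — 2 (Max) has 2→4.
A2: add {1} — 1 (Max) has 1→2.
A3 = A2; e.g. 3 (Min) can still go to 5. Fixed point.
From 1, successor 2 is in the attractor (rank 1); the other successor 3 is not.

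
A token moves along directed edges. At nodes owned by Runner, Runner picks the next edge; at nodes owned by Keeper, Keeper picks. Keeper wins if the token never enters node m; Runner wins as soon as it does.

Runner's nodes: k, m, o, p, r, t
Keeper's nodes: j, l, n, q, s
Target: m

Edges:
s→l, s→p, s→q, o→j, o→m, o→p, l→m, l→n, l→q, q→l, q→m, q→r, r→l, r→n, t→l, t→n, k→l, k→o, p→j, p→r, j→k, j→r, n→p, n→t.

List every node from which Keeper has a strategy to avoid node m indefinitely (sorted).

j, l, n, p, q, r, s, t

A0 = {m}
A1: add {o} — o (Runner) has o→m.
A2: add {k} — k (Runner) has k→o.
A3 = A2; e.g. j (Keeper) can still go to r. Fixed point.
Runner's attractor = {k, m, o}; Keeper avoids the target exactly from the complement.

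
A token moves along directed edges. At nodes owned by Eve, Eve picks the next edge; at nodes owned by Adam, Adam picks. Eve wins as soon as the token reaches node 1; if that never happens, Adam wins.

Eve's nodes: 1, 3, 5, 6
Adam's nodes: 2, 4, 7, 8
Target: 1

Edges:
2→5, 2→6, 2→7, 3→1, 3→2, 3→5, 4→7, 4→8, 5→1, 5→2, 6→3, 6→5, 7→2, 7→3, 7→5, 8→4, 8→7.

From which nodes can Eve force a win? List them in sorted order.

A0 = {1}
A1: add {3, 5} — 3 (Eve) has 3→1; 5 (Eve) has 5→1.
A2: add {6} — 6 (Eve) has 6→3.
A3 = A2; e.g. 2 (Adam) can still go to 7. Fixed point.
Eve's winning region = {1, 3, 5, 6}.

1, 3, 5, 6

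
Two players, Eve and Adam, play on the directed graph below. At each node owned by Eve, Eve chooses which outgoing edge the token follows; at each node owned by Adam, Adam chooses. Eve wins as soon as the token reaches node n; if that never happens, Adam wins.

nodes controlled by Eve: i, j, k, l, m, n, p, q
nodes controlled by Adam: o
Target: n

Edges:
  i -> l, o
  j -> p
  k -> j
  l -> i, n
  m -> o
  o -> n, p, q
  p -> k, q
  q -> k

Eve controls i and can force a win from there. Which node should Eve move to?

l

A0 = {n}
A1: add {l} — l (Eve) has l→n.
A2: add {i} — i (Eve) has i→l.
A3 = A2; e.g. j (Eve) has no edge into A2. Fixed point.
From i, successor l is in the attractor (rank 1); the other successor o is not.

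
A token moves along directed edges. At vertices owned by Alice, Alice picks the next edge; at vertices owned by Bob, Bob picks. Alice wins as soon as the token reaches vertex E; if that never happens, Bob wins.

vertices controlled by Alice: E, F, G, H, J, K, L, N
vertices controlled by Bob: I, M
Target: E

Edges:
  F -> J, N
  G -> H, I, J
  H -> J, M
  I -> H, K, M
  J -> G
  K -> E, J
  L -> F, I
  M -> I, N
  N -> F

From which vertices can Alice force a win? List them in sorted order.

E, K

A0 = {E}
A1: add {K} — K (Alice) has K→E.
A2 = A1; e.g. F (Alice) has no edge into A1. Fixed point.
Alice's winning region = {E, K}.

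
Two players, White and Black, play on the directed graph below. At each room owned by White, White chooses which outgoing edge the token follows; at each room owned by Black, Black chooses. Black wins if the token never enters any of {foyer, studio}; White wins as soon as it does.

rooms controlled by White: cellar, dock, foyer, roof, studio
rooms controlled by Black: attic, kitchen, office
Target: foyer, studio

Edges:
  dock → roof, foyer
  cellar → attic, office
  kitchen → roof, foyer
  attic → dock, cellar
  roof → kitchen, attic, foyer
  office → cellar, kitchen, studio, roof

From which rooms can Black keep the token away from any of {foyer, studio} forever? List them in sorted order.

attic, cellar, office

A0 = {foyer, studio}
A1: add {dock, roof} — dock (White) has dock→foyer; roof (White) has roof→foyer.
A2: add {kitchen} — kitchen (Black): all of {roof, foyer} already in.
A3 = A2; e.g. cellar (White) has no edge into A2. Fixed point.
White's attractor = {dock, foyer, kitchen, roof, studio}; Black avoids the target exactly from the complement.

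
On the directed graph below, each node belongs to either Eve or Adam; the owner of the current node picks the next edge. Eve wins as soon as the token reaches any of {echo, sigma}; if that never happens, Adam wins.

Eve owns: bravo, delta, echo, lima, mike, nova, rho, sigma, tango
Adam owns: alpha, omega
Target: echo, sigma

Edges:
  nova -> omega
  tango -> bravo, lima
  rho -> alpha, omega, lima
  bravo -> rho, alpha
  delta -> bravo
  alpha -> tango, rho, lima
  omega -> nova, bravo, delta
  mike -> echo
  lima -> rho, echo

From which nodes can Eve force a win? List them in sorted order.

A0 = {echo, sigma}
A1: add {lima, mike} — mike (Eve) has mike→echo; lima (Eve) has lima→echo.
A2: add {rho, tango} — tango (Eve) has tango→lima; rho (Eve) has rho→lima.
A3: add {alpha, bravo} — bravo (Eve) has bravo→rho; alpha (Adam): all of {tango, rho, lima} already in.
A4: add {delta} — delta (Eve) has delta→bravo.
A5 = A4; e.g. nova (Eve) has no edge into A4. Fixed point.
Eve's winning region = {alpha, bravo, delta, echo, lima, mike, rho, sigma, tango}.

alpha, bravo, delta, echo, lima, mike, rho, sigma, tango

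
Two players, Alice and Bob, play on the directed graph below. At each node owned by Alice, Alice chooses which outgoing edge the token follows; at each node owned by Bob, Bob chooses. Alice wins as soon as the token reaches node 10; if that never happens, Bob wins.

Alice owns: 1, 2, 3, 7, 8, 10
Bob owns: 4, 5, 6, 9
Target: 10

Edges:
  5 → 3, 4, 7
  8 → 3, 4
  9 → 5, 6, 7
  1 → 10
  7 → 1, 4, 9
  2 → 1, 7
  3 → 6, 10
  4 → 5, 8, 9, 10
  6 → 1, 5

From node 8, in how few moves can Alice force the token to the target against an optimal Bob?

2

A0 = {10}
A1: add {1, 3} — 1 (Alice) has 1→10; 3 (Alice) has 3→10.
A2: add {2, 7, 8} — 2 (Alice) has 2→1; 7 (Alice) has 7→1; 8 (Alice) has 8→3.
A3 = A2; e.g. 4 (Bob) can still go to 5. Fixed point.
8 enters the attractor at level 2, so Alice can force the target in 2 moves from there.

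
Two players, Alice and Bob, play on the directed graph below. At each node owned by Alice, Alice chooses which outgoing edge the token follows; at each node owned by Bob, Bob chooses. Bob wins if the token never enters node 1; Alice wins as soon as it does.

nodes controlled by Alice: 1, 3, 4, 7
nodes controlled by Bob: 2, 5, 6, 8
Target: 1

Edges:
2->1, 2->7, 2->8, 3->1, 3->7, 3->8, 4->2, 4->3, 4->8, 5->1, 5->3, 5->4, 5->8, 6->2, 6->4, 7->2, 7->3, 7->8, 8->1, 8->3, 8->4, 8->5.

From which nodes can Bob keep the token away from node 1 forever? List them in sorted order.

2, 5, 6, 8

A0 = {1}
A1: add {3} — 3 (Alice) has 3→1.
A2: add {4, 7} — 4 (Alice) has 4→3; 7 (Alice) has 7→3.
A3 = A2; e.g. 2 (Bob) can still go to 8. Fixed point.
Alice's attractor = {1, 3, 4, 7}; Bob avoids the target exactly from the complement.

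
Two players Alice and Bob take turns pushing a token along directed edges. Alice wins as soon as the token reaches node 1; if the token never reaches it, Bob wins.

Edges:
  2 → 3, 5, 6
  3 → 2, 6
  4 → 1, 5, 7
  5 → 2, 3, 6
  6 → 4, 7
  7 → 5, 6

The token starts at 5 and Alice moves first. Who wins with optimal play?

Track states (vertex, player-to-move).
A0 = {(1,Alice), (1,Bob)}
A1: add {(4,Alice)}.
A2 = A1; e.g. (2,Alice) stays out. (5,Alice) never enters ⇒ Bob avoids the target.

Bob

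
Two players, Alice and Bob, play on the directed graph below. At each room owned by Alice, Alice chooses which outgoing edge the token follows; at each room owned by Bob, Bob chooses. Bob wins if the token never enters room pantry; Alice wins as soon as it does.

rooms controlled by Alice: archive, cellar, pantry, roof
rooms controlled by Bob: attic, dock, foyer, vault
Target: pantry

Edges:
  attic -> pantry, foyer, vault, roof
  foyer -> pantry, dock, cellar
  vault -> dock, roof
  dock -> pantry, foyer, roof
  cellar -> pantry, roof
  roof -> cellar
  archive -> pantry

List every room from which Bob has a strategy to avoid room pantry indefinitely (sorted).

attic, dock, foyer, vault

A0 = {pantry}
A1: add {archive, cellar} — cellar (Alice) has cellar→pantry; archive (Alice) has archive→pantry.
A2: add {roof} — roof (Alice) has roof→cellar.
A3 = A2; e.g. attic (Bob) can still go to foyer. Fixed point.
Alice's attractor = {archive, cellar, pantry, roof}; Bob avoids the target exactly from the complement.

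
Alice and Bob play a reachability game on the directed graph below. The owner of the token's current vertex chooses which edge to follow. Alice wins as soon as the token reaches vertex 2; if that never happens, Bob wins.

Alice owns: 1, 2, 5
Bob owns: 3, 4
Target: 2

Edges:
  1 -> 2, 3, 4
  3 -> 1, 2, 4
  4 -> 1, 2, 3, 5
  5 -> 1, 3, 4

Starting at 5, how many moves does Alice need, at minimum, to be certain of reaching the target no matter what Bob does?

A0 = {2}
A1: add {1} — 1 (Alice) has 1→2.
A2: add {5} — 5 (Alice) has 5→1.
A3 = A2; e.g. 3 (Bob) can still go to 4. Fixed point.
5 enters the attractor at level 2, so Alice can force the target in 2 moves from there.

2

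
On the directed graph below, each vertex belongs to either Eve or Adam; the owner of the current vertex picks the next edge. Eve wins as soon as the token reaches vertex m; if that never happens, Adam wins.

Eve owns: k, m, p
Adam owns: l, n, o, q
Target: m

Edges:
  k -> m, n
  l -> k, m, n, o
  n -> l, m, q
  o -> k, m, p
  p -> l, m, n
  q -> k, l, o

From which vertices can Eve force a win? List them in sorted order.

k, m, o, p

A0 = {m}
A1: add {k, p} — k (Eve) has k→m; p (Eve) has p→m.
A2: add {o} — o (Adam): all of {k, m, p} already in.
A3 = A2; e.g. l (Adam) can still go to n. Fixed point.
Eve's winning region = {k, m, o, p}.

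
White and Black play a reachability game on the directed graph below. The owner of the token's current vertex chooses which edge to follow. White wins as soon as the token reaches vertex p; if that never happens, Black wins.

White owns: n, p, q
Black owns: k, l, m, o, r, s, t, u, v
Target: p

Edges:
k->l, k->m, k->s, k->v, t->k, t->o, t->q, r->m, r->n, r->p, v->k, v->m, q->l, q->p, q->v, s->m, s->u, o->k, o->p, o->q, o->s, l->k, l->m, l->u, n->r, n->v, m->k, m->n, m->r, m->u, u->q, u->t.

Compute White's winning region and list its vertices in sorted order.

A0 = {p}
A1: add {q} — q (White) has q→p.
A2 = A1; e.g. k (Black) can still go to l. Fixed point.
White's winning region = {p, q}.

p, q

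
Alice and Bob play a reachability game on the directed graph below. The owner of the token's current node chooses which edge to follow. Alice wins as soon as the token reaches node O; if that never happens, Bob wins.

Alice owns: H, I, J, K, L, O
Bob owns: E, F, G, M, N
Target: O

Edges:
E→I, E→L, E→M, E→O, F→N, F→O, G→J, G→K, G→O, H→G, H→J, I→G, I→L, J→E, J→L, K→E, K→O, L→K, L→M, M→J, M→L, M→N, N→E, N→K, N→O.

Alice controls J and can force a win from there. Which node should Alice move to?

L

A0 = {O}
A1: add {K} — K (Alice) has K→O.
A2: add {L} — L (Alice) has L→K.
A3: add {I, J} — I (Alice) has I→L; J (Alice) has J→L.
A4: add {G, H} — G (Bob): all of {J, K, O} already in; H (Alice) has H→J.
A5 = A4; e.g. E (Bob) can still go to M. Fixed point.
From J, successor L is in the attractor (rank 2); the other successor E is not.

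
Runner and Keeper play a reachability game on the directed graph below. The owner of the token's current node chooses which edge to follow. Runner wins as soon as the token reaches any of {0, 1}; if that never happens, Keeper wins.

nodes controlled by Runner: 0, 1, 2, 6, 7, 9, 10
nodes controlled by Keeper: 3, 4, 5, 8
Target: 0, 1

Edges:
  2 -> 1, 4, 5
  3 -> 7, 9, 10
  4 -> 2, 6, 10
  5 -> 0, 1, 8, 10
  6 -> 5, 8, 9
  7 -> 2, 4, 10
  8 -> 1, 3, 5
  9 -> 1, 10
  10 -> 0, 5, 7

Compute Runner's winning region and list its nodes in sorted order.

0, 1, 2, 3, 4, 6, 7, 9, 10

A0 = {0, 1}
A1: add {2, 9, 10} — 2 (Runner) has 2→1; 9 (Runner) has 9→1; 10 (Runner) has 10→0.
A2: add {6, 7} — 6 (Runner) has 6→9; 7 (Runner) has 7→2.
A3: add {3, 4} — 3 (Keeper): all of {7, 9, 10} already in; 4 (Keeper): all of {2, 6, 10} already in.
A4 = A3; e.g. 5 (Keeper) can still go to 8. Fixed point.
Runner's winning region = {0, 1, 2, 3, 4, 6, 7, 9, 10}.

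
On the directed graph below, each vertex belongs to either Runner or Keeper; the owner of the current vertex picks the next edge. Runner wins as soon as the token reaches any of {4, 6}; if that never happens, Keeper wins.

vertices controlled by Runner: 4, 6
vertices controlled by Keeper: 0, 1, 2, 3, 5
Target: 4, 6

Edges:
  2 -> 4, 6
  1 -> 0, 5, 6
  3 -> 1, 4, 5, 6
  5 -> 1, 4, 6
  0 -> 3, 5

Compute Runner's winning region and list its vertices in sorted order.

A0 = {4, 6}
A1: add {2} — 2 (Keeper): all of {4, 6} already in.
A2 = A1; e.g. 0 (Keeper) can still go to 3. Fixed point.
Runner's winning region = {2, 4, 6}.

2, 4, 6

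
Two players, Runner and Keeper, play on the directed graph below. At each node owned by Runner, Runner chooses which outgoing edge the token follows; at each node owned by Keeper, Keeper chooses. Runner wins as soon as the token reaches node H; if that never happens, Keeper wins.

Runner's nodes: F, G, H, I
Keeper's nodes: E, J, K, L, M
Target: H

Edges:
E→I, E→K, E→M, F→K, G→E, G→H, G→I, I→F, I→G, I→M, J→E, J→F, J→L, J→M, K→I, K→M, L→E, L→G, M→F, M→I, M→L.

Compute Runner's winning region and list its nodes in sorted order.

G, H, I

A0 = {H}
A1: add {G} — G (Runner) has G→H.
A2: add {I} — I (Runner) has I→G.
A3 = A2; e.g. E (Keeper) can still go to K. Fixed point.
Runner's winning region = {G, H, I}.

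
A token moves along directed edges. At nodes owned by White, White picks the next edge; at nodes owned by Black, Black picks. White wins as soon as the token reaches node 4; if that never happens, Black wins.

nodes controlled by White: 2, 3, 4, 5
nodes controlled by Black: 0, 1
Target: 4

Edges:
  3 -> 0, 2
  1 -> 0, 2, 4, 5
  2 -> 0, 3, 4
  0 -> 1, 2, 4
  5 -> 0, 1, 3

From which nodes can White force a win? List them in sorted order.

A0 = {4}
A1: add {2} — 2 (White) has 2→4.
A2: add {3} — 3 (White) has 3→2.
A3: add {5} — 5 (White) has 5→3.
A4 = A3; e.g. 0 (Black) can still go to 1. Fixed point.
White's winning region = {2, 3, 4, 5}.

2, 3, 4, 5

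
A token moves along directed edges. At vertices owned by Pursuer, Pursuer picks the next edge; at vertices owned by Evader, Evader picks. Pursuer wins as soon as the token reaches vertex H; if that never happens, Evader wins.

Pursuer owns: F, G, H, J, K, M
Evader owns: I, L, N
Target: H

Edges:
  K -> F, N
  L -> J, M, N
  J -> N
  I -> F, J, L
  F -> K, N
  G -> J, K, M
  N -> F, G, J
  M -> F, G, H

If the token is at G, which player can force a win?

Pursuer

A0 = {H}
A1: add {M} — M (Pursuer) has M→H.
A2: add {G} — G (Pursuer) has G→M.
A3 = A2; e.g. F (Pursuer) has no edge into A2. Fixed point.
G ∈ A2, so Pursuer can force the target.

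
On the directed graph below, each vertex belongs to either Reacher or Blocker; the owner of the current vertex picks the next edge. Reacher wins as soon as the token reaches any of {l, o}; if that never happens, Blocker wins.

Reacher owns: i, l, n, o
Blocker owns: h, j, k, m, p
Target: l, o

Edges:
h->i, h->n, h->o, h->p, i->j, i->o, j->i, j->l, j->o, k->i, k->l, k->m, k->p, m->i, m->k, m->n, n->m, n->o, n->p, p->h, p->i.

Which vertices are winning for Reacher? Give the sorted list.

A0 = {l, o}
A1: add {i, n} — i (Reacher) has i→o; n (Reacher) has n→o.
A2: add {j} — j (Blocker): all of {i, l, o} already in.
A3 = A2; e.g. h (Blocker) can still go to p. Fixed point.
Reacher's winning region = {i, j, l, n, o}.

i, j, l, n, o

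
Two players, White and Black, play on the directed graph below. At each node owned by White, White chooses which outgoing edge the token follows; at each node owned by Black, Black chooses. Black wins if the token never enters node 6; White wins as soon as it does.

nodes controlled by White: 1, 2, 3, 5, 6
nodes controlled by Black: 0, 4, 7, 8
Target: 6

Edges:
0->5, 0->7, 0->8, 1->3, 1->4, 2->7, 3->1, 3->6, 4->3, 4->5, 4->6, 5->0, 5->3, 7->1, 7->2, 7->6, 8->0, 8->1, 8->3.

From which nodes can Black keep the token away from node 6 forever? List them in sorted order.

0, 2, 7, 8

A0 = {6}
A1: add {3} — 3 (White) has 3→6.
A2: add {1, 5} — 1 (White) has 1→3; 5 (White) has 5→3.
A3: add {4} — 4 (Black): all of {3, 5, 6} already in.
A4 = A3; e.g. 0 (Black) can still go to 7. Fixed point.
White's attractor = {1, 3, 4, 5, 6}; Black avoids the target exactly from the complement.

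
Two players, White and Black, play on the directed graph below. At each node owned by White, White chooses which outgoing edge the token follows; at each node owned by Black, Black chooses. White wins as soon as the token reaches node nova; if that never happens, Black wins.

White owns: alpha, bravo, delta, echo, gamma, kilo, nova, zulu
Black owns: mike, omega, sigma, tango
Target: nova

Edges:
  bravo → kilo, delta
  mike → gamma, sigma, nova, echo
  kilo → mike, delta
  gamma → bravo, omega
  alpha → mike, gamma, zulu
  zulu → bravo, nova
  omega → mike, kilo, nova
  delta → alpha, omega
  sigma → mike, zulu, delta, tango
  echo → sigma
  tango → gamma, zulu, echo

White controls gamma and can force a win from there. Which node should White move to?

bravo

A0 = {nova}
A1: add {zulu} — zulu (White) has zulu→nova.
A2: add {alpha} — alpha (White) has alpha→zulu.
A3: add {delta} — delta (White) has delta→alpha.
A4: add {bravo, kilo} — bravo (White) has bravo→delta; kilo (White) has kilo→delta.
A5: add {gamma} — gamma (White) has gamma→bravo.
A6 = A5; e.g. mike (Black) can still go to sigma. Fixed point.
From gamma, successor bravo is in the attractor (rank 4); the other successor omega is not.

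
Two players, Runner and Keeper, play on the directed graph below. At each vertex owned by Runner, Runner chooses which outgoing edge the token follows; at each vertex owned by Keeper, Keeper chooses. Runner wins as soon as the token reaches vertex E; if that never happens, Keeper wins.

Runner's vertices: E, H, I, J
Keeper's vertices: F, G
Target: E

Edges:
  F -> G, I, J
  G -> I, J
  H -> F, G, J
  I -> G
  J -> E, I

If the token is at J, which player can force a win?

A0 = {E}
A1: add {J} — J (Runner) has J→E.
J ∈ A1, so Runner can force the target.

Runner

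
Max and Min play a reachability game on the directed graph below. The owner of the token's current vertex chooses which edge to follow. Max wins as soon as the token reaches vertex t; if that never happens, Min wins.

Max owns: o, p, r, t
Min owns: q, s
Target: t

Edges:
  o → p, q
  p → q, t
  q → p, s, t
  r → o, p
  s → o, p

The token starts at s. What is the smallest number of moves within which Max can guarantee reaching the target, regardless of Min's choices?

3

A0 = {t}
A1: add {p} — p (Max) has p→t.
A2: add {o, r} — o (Max) has o→p; r (Max) has r→p.
A3: add {s} — s (Min): all of {o, p} already in.
s enters the attractor at level 3, so Max can force the target in 3 moves from there.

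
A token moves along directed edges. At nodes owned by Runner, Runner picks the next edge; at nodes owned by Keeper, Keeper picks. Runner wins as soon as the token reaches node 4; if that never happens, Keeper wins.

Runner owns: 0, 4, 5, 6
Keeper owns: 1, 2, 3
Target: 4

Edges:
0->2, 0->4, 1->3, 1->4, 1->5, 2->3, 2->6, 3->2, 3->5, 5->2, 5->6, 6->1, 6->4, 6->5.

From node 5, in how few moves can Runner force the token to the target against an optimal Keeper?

A0 = {4}
A1: add {0, 6} — 0 (Runner) has 0→4; 6 (Runner) has 6→4.
A2: add {5} — 5 (Runner) has 5→6.
A3 = A2; e.g. 1 (Keeper) can still go to 3. Fixed point.
5 enters the attractor at level 2, so Runner can force the target in 2 moves from there.

2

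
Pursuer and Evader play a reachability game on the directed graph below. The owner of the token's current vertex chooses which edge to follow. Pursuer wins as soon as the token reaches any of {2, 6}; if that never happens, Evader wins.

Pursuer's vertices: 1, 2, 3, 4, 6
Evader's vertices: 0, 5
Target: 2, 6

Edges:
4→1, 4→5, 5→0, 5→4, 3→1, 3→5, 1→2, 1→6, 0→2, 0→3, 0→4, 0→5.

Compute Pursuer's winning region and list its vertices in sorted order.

1, 2, 3, 4, 6

A0 = {2, 6}
A1: add {1} — 1 (Pursuer) has 1→2.
A2: add {3, 4} — 3 (Pursuer) has 3→1; 4 (Pursuer) has 4→1.
A3 = A2; e.g. 0 (Evader) can still go to 5. Fixed point.
Pursuer's winning region = {1, 2, 3, 4, 6}.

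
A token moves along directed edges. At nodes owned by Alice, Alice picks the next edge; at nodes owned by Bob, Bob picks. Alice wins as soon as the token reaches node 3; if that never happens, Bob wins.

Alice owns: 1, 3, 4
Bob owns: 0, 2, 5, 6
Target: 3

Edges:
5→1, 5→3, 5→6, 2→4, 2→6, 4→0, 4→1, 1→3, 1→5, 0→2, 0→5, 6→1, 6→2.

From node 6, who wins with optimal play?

Bob

A0 = {3}
A1: add {1} — 1 (Alice) has 1→3.
A2: add {4} — 4 (Alice) has 4→1.
A3 = A2; e.g. 0 (Bob) can still go to 2. Fixed point.
6 never enters the attractor, so Bob can avoid the target forever.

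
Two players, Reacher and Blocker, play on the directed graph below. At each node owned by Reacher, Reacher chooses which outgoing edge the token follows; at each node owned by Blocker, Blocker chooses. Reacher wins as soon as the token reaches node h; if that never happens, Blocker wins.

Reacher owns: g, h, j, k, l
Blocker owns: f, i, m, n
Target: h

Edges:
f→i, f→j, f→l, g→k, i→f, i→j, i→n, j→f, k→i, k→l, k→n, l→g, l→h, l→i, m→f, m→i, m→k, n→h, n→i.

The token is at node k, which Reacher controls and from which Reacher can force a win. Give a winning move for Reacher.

A0 = {h}
A1: add {l} — l (Reacher) has l→h.
A2: add {k} — k (Reacher) has k→l.
A3: add {g} — g (Reacher) has g→k.
A4 = A3; e.g. f (Blocker) can still go to i. Fixed point.
From k, successor l is in the attractor (rank 1); the other successors i, n are not.

l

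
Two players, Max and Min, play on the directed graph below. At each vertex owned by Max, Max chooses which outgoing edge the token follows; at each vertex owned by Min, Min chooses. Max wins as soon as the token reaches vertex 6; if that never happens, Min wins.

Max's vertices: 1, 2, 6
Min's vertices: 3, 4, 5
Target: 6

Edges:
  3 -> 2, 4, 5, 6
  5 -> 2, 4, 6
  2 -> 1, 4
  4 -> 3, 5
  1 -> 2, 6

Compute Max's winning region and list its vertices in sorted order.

1, 2, 6

A0 = {6}
A1: add {1} — 1 (Max) has 1→6.
A2: add {2} — 2 (Max) has 2→1.
A3 = A2; e.g. 3 (Min) can still go to 4. Fixed point.
Max's winning region = {1, 2, 6}.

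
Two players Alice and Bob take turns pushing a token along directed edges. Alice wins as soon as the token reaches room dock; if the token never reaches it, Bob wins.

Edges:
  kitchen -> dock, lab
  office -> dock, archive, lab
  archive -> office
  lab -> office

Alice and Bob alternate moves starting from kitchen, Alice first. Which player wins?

Alice

Track states (vertex, player-to-move).
A0 = {(dock,Alice), (dock,Bob)}
A1: add {(kitchen,Alice), (office,Alice)}.
(kitchen,Alice) ∈ A1 ⇒ Alice forces the target.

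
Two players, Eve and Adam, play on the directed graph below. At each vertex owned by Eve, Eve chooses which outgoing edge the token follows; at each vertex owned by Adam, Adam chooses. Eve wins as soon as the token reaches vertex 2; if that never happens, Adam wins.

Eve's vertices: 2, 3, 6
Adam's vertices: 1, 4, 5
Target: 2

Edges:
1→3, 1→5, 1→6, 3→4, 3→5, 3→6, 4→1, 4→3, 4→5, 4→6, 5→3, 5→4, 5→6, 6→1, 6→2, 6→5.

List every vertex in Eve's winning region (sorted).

2, 3, 6

A0 = {2}
A1: add {6} — 6 (Eve) has 6→2.
A2: add {3} — 3 (Eve) has 3→6.
A3 = A2; e.g. 1 (Adam) can still go to 5. Fixed point.
Eve's winning region = {2, 3, 6}.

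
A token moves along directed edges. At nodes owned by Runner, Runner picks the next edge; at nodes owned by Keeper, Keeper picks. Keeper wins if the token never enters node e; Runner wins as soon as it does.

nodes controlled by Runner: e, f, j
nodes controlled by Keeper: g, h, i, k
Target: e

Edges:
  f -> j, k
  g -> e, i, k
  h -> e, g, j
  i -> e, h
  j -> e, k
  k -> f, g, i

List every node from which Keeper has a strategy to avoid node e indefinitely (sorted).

A0 = {e}
A1: add {j} — j (Runner) has j→e.
A2: add {f} — f (Runner) has f→j.
A3 = A2; e.g. g (Keeper) can still go to i. Fixed point.
Runner's attractor = {e, f, j}; Keeper avoids the target exactly from the complement.

g, h, i, k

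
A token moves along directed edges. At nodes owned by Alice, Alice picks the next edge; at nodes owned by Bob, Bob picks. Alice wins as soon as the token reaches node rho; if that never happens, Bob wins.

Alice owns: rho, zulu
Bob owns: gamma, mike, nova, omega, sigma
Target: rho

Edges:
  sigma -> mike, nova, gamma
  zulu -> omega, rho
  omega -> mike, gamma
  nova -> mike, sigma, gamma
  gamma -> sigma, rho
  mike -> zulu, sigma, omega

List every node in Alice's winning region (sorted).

rho, zulu

A0 = {rho}
A1: add {zulu} — zulu (Alice) has zulu→rho.
A2 = A1; e.g. mike (Bob) can still go to sigma. Fixed point.
Alice's winning region = {rho, zulu}.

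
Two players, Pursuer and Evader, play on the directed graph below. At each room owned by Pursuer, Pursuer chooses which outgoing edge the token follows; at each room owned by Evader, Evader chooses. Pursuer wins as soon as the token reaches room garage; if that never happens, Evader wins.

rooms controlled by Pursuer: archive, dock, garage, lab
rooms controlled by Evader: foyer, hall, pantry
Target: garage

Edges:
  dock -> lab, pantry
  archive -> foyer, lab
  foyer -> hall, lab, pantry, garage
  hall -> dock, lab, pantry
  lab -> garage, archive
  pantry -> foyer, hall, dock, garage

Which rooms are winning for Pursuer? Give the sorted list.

archive, dock, garage, lab

A0 = {garage}
A1: add {lab} — lab (Pursuer) has lab→garage.
A2: add {archive, dock} — dock (Pursuer) has dock→lab; archive (Pursuer) has archive→lab.
A3 = A2; e.g. foyer (Evader) can still go to hall. Fixed point.
Pursuer's winning region = {archive, dock, garage, lab}.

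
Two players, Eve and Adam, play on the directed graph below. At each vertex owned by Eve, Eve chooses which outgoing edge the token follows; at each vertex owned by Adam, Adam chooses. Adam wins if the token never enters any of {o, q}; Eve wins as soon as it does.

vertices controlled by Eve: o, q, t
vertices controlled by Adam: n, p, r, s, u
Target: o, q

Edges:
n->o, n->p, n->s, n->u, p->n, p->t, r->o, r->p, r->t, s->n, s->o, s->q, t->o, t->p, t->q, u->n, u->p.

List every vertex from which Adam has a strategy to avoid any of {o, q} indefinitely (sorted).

n, p, r, s, u

A0 = {o, q}
A1: add {t} — t (Eve) has t→o.
A2 = A1; e.g. n (Adam) can still go to p. Fixed point.
Eve's attractor = {o, q, t}; Adam avoids the target exactly from the complement.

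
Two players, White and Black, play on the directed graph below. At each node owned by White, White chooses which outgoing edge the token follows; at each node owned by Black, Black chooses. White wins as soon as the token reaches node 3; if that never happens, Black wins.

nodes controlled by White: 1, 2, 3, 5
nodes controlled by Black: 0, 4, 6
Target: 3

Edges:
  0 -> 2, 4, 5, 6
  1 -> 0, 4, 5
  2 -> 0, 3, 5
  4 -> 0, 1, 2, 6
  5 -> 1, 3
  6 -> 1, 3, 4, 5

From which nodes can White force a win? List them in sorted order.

A0 = {3}
A1: add {2, 5} — 2 (White) has 2→3; 5 (White) has 5→3.
A2: add {1} — 1 (White) has 1→5.
A3 = A2; e.g. 0 (Black) can still go to 4. Fixed point.
White's winning region = {1, 2, 3, 5}.

1, 2, 3, 5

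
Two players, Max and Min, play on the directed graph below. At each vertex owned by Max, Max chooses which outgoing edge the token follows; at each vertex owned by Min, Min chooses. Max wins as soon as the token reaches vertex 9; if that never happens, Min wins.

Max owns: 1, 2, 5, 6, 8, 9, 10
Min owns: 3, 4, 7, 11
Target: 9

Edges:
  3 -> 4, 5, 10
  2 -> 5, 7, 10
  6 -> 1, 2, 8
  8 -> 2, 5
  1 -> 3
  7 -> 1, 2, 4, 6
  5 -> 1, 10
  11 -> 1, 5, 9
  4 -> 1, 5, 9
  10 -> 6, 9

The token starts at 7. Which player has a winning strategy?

A0 = {9}
A1: add {10} — 10 (Max) has 10→9.
A2: add {2, 5} — 2 (Max) has 2→10; 5 (Max) has 5→10.
A3: add {6, 8} — 6 (Max) has 6→2; 8 (Max) has 8→2.
A4 = A3; e.g. 1 (Max) has no edge into A3. Fixed point.
7 never enters the attractor, so Min can avoid the target forever.

Min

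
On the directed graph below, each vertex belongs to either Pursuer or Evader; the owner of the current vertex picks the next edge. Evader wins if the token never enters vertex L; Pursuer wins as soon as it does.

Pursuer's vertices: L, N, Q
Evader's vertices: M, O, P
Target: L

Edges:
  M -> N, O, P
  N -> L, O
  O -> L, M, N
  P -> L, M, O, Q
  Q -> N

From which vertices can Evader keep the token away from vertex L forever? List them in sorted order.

M, O, P

A0 = {L}
A1: add {N} — N (Pursuer) has N→L.
A2: add {Q} — Q (Pursuer) has Q→N.
A3 = A2; e.g. M (Evader) can still go to O. Fixed point.
Pursuer's attractor = {L, N, Q}; Evader avoids the target exactly from the complement.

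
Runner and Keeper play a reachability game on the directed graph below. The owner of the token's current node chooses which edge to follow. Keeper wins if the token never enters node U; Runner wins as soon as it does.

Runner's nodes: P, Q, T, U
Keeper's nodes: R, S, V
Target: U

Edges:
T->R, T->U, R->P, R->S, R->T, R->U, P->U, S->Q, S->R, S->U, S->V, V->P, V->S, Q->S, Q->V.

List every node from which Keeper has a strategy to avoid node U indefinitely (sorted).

Q, R, S, V

A0 = {U}
A1: add {P, T} — P (Runner) has P→U; T (Runner) has T→U.
A2 = A1; e.g. Q (Runner) has no edge into A1. Fixed point.
Runner's attractor = {P, T, U}; Keeper avoids the target exactly from the complement.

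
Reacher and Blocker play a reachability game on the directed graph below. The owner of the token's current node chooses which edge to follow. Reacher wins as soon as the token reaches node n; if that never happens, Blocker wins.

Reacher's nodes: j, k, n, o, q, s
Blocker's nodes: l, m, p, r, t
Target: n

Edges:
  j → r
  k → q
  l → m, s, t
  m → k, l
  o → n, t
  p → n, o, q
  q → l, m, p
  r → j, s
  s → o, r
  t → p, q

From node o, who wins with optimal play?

Reacher

A0 = {n}
A1: add {o} — o (Reacher) has o→n.
o ∈ A1, so Reacher can force the target.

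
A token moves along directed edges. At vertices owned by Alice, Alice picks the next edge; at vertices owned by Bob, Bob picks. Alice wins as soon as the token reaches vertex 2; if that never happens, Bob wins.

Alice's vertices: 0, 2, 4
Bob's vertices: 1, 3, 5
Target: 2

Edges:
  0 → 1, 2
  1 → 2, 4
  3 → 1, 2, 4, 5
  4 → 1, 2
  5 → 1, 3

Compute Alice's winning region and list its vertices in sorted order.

0, 1, 2, 4

A0 = {2}
A1: add {0, 4} — 0 (Alice) has 0→2; 4 (Alice) has 4→2.
A2: add {1} — 1 (Bob): all of {2, 4} already in.
A3 = A2; e.g. 3 (Bob) can still go to 5. Fixed point.
Alice's winning region = {0, 1, 2, 4}.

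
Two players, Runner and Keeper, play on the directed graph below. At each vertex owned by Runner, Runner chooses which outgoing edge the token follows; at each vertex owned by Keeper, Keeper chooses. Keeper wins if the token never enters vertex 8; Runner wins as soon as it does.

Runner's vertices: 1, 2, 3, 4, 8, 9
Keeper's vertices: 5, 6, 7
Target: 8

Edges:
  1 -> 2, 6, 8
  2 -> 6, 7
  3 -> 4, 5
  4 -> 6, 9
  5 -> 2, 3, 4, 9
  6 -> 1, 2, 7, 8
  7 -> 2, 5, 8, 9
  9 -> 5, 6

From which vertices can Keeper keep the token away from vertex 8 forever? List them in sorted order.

2, 3, 4, 5, 6, 7, 9

A0 = {8}
A1: add {1} — 1 (Runner) has 1→8.
A2 = A1; e.g. 2 (Runner) has no edge into A1. Fixed point.
Runner's attractor = {1, 8}; Keeper avoids the target exactly from the complement.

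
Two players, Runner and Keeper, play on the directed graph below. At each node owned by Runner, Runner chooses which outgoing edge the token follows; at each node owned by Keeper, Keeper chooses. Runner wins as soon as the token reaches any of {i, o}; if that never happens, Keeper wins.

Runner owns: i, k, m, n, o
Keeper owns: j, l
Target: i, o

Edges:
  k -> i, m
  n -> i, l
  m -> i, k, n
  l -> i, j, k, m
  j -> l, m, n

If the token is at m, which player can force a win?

Runner

A0 = {i, o}
A1: add {k, m, n} — k (Runner) has k→i; m (Runner) has m→i; n (Runner) has n→i.
A2 = A1; e.g. j (Keeper) can still go to l. Fixed point.
m ∈ A1, so Runner can force the target.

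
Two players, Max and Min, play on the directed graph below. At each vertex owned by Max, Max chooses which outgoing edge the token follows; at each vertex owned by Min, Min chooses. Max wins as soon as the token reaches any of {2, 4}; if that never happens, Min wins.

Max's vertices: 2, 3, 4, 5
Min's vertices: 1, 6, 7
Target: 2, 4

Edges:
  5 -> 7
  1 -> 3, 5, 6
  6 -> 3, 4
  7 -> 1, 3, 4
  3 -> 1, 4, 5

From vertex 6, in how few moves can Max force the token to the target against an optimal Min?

2

A0 = {2, 4}
A1: add {3} — 3 (Max) has 3→4.
A2: add {6} — 6 (Min): all of {3, 4} already in.
A3 = A2; e.g. 1 (Min) can still go to 5. Fixed point.
6 enters the attractor at level 2, so Max can force the target in 2 moves from there.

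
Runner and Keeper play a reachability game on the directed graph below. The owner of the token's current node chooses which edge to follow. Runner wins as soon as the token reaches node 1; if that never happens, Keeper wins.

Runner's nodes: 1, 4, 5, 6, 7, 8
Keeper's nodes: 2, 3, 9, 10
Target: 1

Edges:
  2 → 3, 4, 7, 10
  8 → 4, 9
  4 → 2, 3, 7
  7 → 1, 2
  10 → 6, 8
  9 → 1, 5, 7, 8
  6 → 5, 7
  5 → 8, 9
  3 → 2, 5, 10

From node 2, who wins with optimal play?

A0 = {1}
A1: add {7} — 7 (Runner) has 7→1.
A2: add {4, 6} — 4 (Runner) has 4→7; 6 (Runner) has 6→7.
A3: add {8} — 8 (Runner) has 8→4.
A4: add {5, 10} — 5 (Runner) has 5→8; 10 (Keeper): all of {6, 8} already in.
A5: add {9} — 9 (Keeper): all of {1, 5, 7, 8} already in.
A6 = A5; e.g. 2 (Keeper) can still go to 3. Fixed point.
2 never enters the attractor, so Keeper can avoid the target forever.

Keeper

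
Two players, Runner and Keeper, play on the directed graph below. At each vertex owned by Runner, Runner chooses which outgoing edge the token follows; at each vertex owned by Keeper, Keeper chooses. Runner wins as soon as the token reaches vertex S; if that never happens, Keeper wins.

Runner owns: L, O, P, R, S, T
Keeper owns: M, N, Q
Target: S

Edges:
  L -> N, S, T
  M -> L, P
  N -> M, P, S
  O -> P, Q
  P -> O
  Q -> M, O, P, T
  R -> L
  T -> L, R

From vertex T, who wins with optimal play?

A0 = {S}
A1: add {L} — L (Runner) has L→S.
A2: add {R, T} — R (Runner) has R→L; T (Runner) has T→L.
A3 = A2; e.g. M (Keeper) can still go to P. Fixed point.
T ∈ A2, so Runner can force the target.

Runner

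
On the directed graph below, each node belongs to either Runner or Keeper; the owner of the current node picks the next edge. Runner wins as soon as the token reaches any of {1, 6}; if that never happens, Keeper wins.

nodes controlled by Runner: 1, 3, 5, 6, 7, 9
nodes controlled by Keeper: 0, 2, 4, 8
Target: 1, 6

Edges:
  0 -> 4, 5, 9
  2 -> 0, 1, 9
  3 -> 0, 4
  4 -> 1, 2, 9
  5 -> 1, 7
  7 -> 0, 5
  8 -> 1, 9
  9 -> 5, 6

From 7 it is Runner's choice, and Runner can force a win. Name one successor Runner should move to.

5

A0 = {1, 6}
A1: add {5, 9} — 5 (Runner) has 5→1; 9 (Runner) has 9→6.
A2: add {7, 8} — 7 (Runner) has 7→5; 8 (Keeper): all of {1, 9} already in.
A3 = A2; e.g. 0 (Keeper) can still go to 4. Fixed point.
From 7, successor 5 is in the attractor (rank 1); the other successor 0 is not.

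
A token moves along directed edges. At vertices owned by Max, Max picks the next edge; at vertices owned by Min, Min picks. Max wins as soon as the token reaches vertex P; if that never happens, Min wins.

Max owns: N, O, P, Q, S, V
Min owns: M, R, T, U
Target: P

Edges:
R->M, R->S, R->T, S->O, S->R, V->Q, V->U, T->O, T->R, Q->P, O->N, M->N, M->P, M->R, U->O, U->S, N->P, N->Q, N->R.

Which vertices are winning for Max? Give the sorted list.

N, O, P, Q, S, U, V

A0 = {P}
A1: add {N, Q} — N (Max) has N→P; Q (Max) has Q→P.
A2: add {O, V} — O (Max) has O→N; V (Max) has V→Q.
A3: add {S} — S (Max) has S→O.
A4: add {U} — U (Min): all of {O, S} already in.
A5 = A4; e.g. M (Min) can still go to R. Fixed point.
Max's winning region = {N, O, P, Q, S, U, V}.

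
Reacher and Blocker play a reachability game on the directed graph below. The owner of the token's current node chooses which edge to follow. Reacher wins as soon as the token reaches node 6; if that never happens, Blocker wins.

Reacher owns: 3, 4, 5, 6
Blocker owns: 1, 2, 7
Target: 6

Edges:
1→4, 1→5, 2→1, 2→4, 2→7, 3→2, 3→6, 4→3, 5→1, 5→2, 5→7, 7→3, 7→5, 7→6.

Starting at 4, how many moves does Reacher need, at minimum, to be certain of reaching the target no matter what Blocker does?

A0 = {6}
A1: add {3} — 3 (Reacher) has 3→6.
A2: add {4} — 4 (Reacher) has 4→3.
A3 = A2; e.g. 1 (Blocker) can still go to 5. Fixed point.
4 enters the attractor at level 2, so Reacher can force the target in 2 moves from there.

2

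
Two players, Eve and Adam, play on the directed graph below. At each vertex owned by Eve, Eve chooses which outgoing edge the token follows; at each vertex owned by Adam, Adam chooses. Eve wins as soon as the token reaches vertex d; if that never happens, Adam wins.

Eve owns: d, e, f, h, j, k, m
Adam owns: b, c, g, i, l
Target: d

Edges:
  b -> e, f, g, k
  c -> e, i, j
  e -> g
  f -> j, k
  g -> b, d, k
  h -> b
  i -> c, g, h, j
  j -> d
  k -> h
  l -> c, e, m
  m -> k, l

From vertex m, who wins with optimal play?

Adam

A0 = {d}
A1: add {j} — j (Eve) has j→d.
A2: add {f} — f (Eve) has f→j.
A3 = A2; e.g. b (Adam) can still go to e. Fixed point.
m never enters the attractor, so Adam can avoid the target forever.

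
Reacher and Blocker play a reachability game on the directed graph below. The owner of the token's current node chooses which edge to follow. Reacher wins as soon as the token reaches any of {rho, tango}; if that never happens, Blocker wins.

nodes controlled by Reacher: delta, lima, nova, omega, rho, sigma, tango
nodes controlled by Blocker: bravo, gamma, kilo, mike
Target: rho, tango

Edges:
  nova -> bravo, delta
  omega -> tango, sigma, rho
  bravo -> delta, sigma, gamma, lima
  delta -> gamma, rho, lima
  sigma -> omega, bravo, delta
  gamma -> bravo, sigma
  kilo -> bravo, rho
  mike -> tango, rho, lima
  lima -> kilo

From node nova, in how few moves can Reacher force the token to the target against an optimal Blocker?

2

A0 = {rho, tango}
A1: add {delta, omega} — omega (Reacher) has omega→tango; delta (Reacher) has delta→rho.
A2: add {nova, sigma} — nova (Reacher) has nova→delta; sigma (Reacher) has sigma→omega.
A3 = A2; e.g. bravo (Blocker) can still go to gamma. Fixed point.
nova enters the attractor at level 2, so Reacher can force the target in 2 moves from there.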